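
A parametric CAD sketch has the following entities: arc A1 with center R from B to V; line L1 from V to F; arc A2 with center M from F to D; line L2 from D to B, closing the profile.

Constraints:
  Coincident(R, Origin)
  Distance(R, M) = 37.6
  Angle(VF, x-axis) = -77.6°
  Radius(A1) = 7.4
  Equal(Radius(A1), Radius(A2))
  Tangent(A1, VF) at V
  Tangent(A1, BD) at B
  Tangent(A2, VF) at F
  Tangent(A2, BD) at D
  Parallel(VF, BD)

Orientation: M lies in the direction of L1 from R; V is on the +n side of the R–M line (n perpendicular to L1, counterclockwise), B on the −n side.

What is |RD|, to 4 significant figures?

38.32

Tangency of A1 to both parallel lines with radius 7.4 puts V and B at R ± 7.4·n: V = (7.227, 1.589), B = (-7.227, -1.589). Equal radii place F and D the same way about M: F = M + 7.4·n = (15.30, -35.13), D = M − 7.4·n = (0.8467, -38.31). Then |RD| = |D − R| = 38.32.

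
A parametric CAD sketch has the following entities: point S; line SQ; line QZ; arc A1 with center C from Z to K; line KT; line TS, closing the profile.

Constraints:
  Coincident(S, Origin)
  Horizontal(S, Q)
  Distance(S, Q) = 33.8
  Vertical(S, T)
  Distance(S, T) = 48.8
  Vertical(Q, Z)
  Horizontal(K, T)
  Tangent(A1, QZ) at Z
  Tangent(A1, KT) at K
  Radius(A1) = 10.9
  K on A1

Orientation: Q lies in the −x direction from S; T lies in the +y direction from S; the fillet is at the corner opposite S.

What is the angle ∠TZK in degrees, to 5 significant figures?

27.126°

S is at the origin; S and Q share the same y with |SQ| = 33.8 and Q on the −x side, so Q = (-33.800, 0.0000). S and T share the same x with |ST| = 48.8 and T on the +y side, so T = (0.0000, 48.800). The virtual corner opposite S is at (-33.800, 48.800). A1 meets QZ tangentially, so CZ is at right angles to QZ and the tangent condition forces CK to be normal to KT, with radius 10.9, so the center C sits 10.9 in from both sides at C = (-22.900, 37.900). That places the tangent points at Z = (-33.800, 37.900) on QZ and K = (-22.900, 48.800) on KT. Then cos ∠TZK = ZT·ZK / (|ZT||ZK|), giving 27.126°.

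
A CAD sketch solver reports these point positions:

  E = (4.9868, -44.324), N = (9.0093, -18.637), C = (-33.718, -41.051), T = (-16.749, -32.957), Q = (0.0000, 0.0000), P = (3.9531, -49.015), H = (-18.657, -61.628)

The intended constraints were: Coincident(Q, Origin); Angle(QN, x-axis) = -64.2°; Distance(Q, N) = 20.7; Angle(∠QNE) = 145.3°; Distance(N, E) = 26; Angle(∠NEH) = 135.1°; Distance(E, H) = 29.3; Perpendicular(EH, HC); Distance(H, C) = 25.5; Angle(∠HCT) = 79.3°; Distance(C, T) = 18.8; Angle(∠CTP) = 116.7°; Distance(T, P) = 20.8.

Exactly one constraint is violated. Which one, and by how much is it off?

Distance(T, P) = 20.8 — off by 5.40.

Q = (0.00, 0.00) ✓; QN at -64.20° ✓; |QN| = 20.70 ✓; ∠QNE = 145.3° ✓; |NE| = 26.00 ✓; ∠NEH = 135.1° ✓; |EH| = 29.30 ✓; ∠(EH, HC) = 90.00° ✓; |HC| = 25.50 ✓; ∠HCT = 79.30° ✓; |CT| = 18.80 ✓; ∠CTP = 116.7° ✓; |TP| = 26.20 ✗.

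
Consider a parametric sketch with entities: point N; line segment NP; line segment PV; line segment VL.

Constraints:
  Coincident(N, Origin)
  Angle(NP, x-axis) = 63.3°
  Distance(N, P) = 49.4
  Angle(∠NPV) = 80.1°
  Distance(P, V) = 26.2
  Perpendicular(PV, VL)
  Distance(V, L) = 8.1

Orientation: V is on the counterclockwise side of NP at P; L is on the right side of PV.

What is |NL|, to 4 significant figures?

59.46

N is at the origin; NP runs at 63.3° with length 49.4, so P = 49.4·(cos 63.3°, sin 63.3°) = (22.20, 44.13). ∠NPV = 80.1°, so PV runs at 63.3° + (180° − 80.1°) = 163.2° from the x-axis; with |PV| = 26.2, V = P + 26.2·(cos 163.2°, sin 163.2°) = (-2.885, 51.71). PV ⟂ VL; with |VL| = 8.1 on the right of PV, L = V + 8.1·(0.2890, 0.9573) = (-0.5443, 59.46). Then |NL| = |L − N| = 59.46.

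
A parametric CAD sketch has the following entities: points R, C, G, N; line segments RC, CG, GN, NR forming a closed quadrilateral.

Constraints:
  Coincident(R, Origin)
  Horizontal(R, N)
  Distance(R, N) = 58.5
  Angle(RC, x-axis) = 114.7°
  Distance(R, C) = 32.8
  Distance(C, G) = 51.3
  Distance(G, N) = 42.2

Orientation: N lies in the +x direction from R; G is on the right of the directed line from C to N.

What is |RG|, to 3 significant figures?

20.7

R is at the origin; RN is horizontal with |RN| = 58.5 and N in +x, so N = (58.5, 0). RC runs at 114.7° with |RC| = 32.8, so C = (-13.7, 29.8). G is determined by |CG| = 51.3 and |GN| = 42.2 together: it lies at the intersection of circle(C, 51.3) and circle(N, 42.2). With |CN| = 78.1, the foot of the radical line on CN is 44.5 from C and the perpendicular offset is √(51.3² − 44.5²) = 25.5. Taking the right-of-CN solution: G = (17.7, -10.8).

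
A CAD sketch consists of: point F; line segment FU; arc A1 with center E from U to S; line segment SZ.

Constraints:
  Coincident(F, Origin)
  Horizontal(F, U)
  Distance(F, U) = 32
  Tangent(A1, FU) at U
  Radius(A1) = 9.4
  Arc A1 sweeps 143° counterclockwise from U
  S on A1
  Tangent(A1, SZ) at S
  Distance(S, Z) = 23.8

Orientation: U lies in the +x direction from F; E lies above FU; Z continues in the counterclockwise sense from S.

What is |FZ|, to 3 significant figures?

36.4

F is at the origin; F and U share the same y with |FU| = 32.0 and U on the +x side, so U = (32.0, 0.00). A1 meets FU tangentially, so EU is at right angles to FU, so E = U + (0, 9.4) = (32.0, 9.40). On A1, U sits at bearing -90° from E; a 143° counterclockwise sweep puts S at bearing 53°, so S = E + 9.4·(cos 53°, sin 53°) = (37.7, 16.9). Tangency of A1 to SZ means the radius ES is perpendicular to SZ, so SZ runs along (−sin 53°, cos 53°); with |SZ| = 23.8, Z = (18.6, 31.2). Then |FZ| = |Z − F| = 36.4.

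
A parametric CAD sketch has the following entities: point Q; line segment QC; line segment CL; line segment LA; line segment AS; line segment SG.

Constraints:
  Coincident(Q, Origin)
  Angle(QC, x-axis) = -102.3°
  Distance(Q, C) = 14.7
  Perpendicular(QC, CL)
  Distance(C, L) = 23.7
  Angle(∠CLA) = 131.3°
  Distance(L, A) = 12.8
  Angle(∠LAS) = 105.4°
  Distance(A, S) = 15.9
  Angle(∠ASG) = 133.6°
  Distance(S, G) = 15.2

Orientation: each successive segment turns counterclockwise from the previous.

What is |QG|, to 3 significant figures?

13.8

Q is at the origin; QC runs at -102.3° with length 14.7, so C = (-3.13, -14.4). QC is perpendicular to CL, so CL runs at -12.3°; with |CL| = 23.7, L = (20.0, -19.4). ∠CLA = 131.3° gives LA at 36.4° from the x-axis; with |LA| = 12.8, A = (30.3, -11.8). ∠LAS = 105.4° gives AS at 111° from the x-axis; with |AS| = 15.9, S = (24.6, 3.03). ∠ASG = 133.6° gives SG at 157° from the x-axis; with |SG| = 15.2, G = (10.6, 8.87). Then |QG| = |G − Q| = 13.8.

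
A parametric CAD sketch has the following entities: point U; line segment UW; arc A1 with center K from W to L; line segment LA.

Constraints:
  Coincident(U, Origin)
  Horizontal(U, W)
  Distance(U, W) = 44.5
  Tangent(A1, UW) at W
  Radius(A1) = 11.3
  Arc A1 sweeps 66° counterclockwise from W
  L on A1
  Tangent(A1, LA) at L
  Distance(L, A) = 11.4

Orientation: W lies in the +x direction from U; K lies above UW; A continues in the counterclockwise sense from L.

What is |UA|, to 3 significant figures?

61.9

On A1, W sits at bearing -90° from K; a 66° counterclockwise sweep puts L at bearing -24°, so L = K + 11.3·(cos -24°, sin -24°) = (54.8, 6.70). Tangency of A1 to LA means the radius KL is perpendicular to LA, so LA runs along (−sin -24°, cos -24°); with |LA| = 11.4, A = (59.5, 17.1). Then |UA| = |A − U| = 61.9.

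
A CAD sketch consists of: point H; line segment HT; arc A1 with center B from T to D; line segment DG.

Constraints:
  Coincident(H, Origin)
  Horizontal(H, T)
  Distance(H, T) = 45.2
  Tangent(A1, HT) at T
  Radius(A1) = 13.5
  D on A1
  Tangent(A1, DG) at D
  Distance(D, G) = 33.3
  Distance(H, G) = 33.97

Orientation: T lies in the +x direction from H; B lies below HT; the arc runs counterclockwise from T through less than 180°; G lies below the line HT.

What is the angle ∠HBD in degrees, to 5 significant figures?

22.109°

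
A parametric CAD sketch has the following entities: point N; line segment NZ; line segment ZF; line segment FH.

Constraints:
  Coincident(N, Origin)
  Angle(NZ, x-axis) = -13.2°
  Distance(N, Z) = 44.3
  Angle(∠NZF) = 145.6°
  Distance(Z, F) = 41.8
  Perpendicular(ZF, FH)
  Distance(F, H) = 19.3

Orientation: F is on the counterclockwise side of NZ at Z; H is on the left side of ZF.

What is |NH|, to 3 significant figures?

78.6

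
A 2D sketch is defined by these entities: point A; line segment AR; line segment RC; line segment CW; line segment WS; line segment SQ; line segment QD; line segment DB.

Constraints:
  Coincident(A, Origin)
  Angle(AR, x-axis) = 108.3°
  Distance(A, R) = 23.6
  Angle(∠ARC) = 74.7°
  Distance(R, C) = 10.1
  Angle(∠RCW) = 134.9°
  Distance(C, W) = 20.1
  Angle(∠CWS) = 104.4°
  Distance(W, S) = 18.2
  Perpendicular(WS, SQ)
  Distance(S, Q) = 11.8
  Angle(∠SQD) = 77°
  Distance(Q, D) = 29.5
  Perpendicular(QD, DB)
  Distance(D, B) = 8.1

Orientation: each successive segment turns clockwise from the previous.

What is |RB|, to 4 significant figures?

32.13

A is at the origin; AR runs at 108.3° with length 23.6, so R = (-7.410, 22.41). ∠ARC = 74.7° gives RC at 3.000° from the x-axis; with |RC| = 10.1, C = (2.676, 22.94). ∠RCW = 134.9° gives CW at -42.10° from the x-axis; with |CW| = 20.1, W = (17.59, 9.459). ∠CWS = 104.4° gives WS at -117.7° from the x-axis; with |WS| = 18.2, S = (9.130, -6.655). The perpendicularity gives SQ at right angles to WS, so SQ runs at 152.3°; with |SQ| = 11.8, Q = (-1.318, -1.170). ∠SQD = 77.0° gives QD at 49.30° from the x-axis; with |QD| = 29.5, D = (17.92, 21.20). The perpendicularity gives DB at right angles to QD, so DB runs at -40.70°; with |DB| = 8.1, B = (24.06, 15.91). Then |RB| = |B − R| = 32.13.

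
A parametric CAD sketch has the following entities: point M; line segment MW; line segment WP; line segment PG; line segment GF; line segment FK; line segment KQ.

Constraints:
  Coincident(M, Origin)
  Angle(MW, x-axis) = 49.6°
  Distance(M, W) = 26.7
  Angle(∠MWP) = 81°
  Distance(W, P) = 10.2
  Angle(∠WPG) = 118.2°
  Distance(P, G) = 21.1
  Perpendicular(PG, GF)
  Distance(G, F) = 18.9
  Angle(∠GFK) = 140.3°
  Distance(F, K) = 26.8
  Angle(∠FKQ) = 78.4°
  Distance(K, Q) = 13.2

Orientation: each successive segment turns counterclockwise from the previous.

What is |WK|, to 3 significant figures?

31.8

PG is perpendicular to GF, so GF runs at -59.6°; with |GF| = 18.9, F = (-0.0364, -1.33). ∠GFK = 140.3° gives FK at -19.9° from the x-axis; with |FK| = 26.8, K = (25.2, -10.5). Then |WK| = |K − W| = 31.8.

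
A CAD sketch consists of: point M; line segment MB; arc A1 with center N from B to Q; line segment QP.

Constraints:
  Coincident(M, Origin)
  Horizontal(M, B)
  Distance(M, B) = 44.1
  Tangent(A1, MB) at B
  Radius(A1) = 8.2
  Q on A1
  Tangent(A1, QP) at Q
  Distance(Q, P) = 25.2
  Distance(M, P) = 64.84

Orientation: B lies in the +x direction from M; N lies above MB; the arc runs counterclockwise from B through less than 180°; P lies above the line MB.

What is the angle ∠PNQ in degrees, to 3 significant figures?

72.0°

Checks: |NQ| = 8.200 ✓; ∠(NQ, QP) = 90.00° ✓; |QP| = 25.20 ✓; |MP| = 64.84 ✓.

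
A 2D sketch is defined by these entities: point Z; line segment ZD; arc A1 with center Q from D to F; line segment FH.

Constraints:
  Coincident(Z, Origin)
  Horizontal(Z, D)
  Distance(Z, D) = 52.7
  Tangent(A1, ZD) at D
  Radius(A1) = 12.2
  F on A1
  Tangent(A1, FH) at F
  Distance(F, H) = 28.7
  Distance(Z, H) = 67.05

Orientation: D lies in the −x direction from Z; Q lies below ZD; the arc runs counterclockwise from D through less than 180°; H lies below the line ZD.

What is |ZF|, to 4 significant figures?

66.04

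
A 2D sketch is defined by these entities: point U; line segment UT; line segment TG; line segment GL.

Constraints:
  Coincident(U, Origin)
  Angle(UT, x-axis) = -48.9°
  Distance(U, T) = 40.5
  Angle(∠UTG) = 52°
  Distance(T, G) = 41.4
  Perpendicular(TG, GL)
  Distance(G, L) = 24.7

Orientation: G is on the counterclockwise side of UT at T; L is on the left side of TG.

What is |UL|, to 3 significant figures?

18.0

U is at the origin; UT runs at -48.9° with length 40.5, so T = 40.5·(cos -48.9°, sin -48.9°) = (26.6, -30.5). ∠UTG = 52.0°, so TG runs at -48.9° + (180° − 52.0°) = 79.1° from the x-axis; with |TG| = 41.4, G = T + 41.4·(cos 79.1°, sin 79.1°) = (34.5, 10.1). TG is perpendicular to GL; with |GL| = 24.7 on the left of TG, L = G + 24.7·(-0.982, 0.189) = (10.2, 14.8). Then |UL| = |L − U| = 18.0.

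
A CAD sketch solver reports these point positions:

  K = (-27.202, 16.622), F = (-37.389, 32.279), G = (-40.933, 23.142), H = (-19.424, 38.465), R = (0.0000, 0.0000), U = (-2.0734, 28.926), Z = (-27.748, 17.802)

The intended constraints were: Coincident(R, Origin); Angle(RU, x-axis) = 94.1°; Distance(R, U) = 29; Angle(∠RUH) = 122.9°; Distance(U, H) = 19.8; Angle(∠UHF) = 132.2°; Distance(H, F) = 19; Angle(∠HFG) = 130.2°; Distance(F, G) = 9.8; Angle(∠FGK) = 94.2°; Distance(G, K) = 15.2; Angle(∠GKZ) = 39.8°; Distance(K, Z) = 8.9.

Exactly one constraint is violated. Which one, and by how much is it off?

Distance(K, Z) = 8.9 — off by 7.60.

R = (0.00, 0.00) ✓; RU at 94.10° ✓; |RU| = 29.00 ✓; ∠RUH = 122.9° ✓; |UH| = 19.80 ✓; ∠UHF = 132.2° ✓; |HF| = 19.00 ✓; ∠HFG = 130.2° ✓; |FG| = 9.800 ✓; ∠FGK = 94.20° ✓; |GK| = 15.20 ✓; ∠GKZ = 39.77° ✓; |KZ| = 1.300 ✗.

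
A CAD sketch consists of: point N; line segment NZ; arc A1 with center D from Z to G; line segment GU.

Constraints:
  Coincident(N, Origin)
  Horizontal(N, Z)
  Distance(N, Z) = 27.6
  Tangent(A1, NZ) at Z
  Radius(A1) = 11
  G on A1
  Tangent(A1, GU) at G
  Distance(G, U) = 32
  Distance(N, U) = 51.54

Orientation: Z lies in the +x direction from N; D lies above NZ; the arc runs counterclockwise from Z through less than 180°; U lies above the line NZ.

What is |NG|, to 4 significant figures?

40.71

Checks: |DG| = 11.00 ✓; ∠(DG, GU) = 90.00° ✓; |GU| = 32.00 ✓; |NU| = 51.54 ✓.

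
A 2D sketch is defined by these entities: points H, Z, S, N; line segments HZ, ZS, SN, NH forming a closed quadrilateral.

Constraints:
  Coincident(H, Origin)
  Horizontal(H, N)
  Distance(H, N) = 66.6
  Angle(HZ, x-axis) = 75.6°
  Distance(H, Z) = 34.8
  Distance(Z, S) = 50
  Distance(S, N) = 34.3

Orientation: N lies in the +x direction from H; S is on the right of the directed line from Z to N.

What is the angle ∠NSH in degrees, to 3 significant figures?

148°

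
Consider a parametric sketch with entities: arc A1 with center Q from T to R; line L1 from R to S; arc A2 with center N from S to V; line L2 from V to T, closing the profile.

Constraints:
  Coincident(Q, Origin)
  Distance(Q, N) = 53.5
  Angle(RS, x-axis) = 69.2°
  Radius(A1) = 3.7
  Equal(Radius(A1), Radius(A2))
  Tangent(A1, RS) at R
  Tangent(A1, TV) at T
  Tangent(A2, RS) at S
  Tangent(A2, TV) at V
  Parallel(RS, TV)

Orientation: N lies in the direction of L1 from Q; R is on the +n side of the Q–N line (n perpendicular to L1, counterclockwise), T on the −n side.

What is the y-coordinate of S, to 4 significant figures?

51.33

The slot axis is L1's direction at 69.2°, so u = (cos 69.2°, sin 69.2°) = (0.3551, 0.9348) and n = (−sin 69.2°, cos 69.2°) = (-0.9348, 0.3551). Q is at the origin and N lies 53.5 along u from Q, so N = 53.5·u = (19.00, 50.01). Tangency of A1 to both parallel lines with radius 3.7 puts R and T at Q ± 3.7·n: R = (-3.459, 1.314), T = (3.459, -1.314). Equal radii place S and V the same way about N: S = N + 3.7·n = (15.54, 51.33), V = N − 3.7·n = (22.46, 48.70). So S.y = 51.33.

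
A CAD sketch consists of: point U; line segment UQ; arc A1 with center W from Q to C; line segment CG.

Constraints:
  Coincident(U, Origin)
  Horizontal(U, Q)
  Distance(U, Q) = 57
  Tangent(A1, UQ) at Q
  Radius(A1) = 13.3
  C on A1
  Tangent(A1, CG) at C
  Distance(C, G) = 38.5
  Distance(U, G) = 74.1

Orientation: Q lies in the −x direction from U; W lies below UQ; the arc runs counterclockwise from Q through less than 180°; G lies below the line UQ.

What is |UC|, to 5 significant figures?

71.500

Checks: U = (0.00, 0.00) ✓; |WC| = 13.30 ✓; ∠(WC, CG) = 90.00° ✓; |CG| = 38.50 ✓; |UG| = 74.10 ✓.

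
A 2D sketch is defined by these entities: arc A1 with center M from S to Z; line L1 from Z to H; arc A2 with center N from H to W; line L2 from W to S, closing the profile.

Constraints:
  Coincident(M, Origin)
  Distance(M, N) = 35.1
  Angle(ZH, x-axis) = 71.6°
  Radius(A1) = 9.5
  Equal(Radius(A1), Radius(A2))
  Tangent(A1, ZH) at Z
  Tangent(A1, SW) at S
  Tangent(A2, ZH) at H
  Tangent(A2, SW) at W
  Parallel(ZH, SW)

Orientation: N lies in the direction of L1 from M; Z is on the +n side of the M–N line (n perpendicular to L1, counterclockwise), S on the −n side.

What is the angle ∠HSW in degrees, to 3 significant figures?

28.4°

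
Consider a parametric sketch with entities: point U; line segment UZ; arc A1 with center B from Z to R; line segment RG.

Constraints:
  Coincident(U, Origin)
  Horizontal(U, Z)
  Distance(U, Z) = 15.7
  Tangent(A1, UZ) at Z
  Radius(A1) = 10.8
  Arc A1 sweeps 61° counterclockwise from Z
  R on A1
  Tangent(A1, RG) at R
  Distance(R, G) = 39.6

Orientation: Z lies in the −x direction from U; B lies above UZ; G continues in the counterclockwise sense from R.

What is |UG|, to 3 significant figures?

42.2

U is at the origin; UZ is horizontal with |UZ| = 15.7 and Z on the −x side, so Z = (-15.7, 0.00). A1 meets UZ tangentially, so BZ is at right angles to UZ, so B = Z + (0, 10.8) = (-15.7, 10.8). On A1, Z sits at bearing -90° from B; a 61° counterclockwise sweep puts R at bearing -29°, so R = B + 10.8·(cos -29°, sin -29°) = (-6.25, 5.56). Tangency of A1 to RG means the radius BR is perpendicular to RG, so RG runs along (−sin -29°, cos -29°); with |RG| = 39.6, G = (12.9, 40.2). Then |UG| = |G − U| = 42.2.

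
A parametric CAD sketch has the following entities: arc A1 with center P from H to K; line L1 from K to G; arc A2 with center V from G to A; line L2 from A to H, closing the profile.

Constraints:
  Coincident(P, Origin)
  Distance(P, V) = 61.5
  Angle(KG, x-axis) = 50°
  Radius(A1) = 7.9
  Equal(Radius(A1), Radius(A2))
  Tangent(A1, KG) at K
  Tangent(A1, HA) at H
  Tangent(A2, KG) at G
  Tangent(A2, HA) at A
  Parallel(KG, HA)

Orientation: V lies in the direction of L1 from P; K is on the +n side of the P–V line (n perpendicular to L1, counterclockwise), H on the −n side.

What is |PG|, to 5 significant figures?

62.005

The slot axis is L1's direction at 50.0°, so u = (cos 50.0°, sin 50.0°) = (0.64279, 0.76604) and n = (−sin 50.0°, cos 50.0°) = (-0.76604, 0.64279). P is at the origin and V lies 61.5 along u from P, so V = 61.5·u = (39.531, 47.112). Tangency of A1 to both parallel lines with radius 7.9 puts K and H at P ± 7.9·n: K = (-6.0518, 5.0780), H = (6.0518, -5.0780). Equal radii place G and A the same way about V: G = V + 7.9·n = (33.480, 52.190), A = V − 7.9·n = (45.583, 42.034). Then |PG| = |G − P| = 62.005.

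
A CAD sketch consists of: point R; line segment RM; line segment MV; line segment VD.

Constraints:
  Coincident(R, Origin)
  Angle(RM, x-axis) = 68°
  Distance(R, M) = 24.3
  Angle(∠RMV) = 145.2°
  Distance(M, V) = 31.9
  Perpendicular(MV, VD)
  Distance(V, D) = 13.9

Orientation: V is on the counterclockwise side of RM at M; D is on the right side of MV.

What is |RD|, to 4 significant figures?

58.82

∠RMV = 145.2°, so MV runs at 68.0° + (180° − 145.2°) = 102.8° from the x-axis; with |MV| = 31.9, V = M + 31.9·(cos 102.8°, sin 102.8°) = (2.036, 53.64). MV ⟂ VD; with |VD| = 13.9 on the right of MV, D = V + 13.9·(0.9751, 0.2215) = (15.59, 56.72). Then |RD| = |D − R| = 58.82.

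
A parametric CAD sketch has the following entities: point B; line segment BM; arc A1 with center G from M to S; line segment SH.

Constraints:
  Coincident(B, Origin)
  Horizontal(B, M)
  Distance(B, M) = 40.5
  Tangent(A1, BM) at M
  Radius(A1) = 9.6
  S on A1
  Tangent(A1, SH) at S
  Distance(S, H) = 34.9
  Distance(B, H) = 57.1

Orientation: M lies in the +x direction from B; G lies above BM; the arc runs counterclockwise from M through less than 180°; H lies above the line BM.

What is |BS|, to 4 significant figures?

51.07

Checks: B.y = 0.00, M.y = 0.00 ✓; |GS| = 9.600 ✓; ∠(GS, SH) = 90.00° ✓; |SH| = 34.90 ✓; |BH| = 57.10 ✓.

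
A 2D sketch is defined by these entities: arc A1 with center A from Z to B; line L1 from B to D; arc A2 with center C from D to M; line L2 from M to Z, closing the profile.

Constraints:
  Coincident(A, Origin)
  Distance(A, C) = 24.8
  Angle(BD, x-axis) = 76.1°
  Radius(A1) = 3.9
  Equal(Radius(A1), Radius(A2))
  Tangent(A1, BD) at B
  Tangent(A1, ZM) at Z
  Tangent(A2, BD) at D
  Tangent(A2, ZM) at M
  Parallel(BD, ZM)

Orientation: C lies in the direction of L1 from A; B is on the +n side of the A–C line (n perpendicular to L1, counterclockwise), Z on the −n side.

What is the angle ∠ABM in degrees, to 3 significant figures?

72.5°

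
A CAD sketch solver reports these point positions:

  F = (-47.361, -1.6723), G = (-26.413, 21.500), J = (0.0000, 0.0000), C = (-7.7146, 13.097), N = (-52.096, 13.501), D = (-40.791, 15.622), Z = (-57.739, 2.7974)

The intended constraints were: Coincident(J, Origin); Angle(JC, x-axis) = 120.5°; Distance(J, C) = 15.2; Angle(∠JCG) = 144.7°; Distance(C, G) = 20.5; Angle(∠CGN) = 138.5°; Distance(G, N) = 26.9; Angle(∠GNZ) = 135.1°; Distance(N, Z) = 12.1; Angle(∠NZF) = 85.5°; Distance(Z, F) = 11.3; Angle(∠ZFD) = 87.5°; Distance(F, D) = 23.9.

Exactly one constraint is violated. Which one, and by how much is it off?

Distance(F, D) = 23.9 — off by 5.40.

J = (0.00, 0.00) ✓; JC at 120.5° ✓; |JC| = 15.20 ✓; ∠JCG = 144.7° ✓; |CG| = 20.50 ✓; ∠CGN = 138.5° ✓; |GN| = 26.90 ✓; ∠GNZ = 135.1° ✓; |NZ| = 12.10 ✓; ∠NZF = 85.50° ✓; |ZF| = 11.30 ✓; ∠ZFD = 87.50° ✓; |FD| = 18.50 ✗.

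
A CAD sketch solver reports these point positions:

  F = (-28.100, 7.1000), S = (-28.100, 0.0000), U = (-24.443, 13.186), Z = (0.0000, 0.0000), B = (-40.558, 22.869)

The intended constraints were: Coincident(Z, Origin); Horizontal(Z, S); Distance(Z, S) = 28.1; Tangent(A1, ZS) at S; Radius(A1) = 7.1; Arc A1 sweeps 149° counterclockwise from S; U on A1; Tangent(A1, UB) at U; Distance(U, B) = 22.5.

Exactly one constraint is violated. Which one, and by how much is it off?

Distance(U, B) = 22.5 — off by 3.70.

Z = (0.00, 0.00) ✓; Z.y = 0.00, S.y = 0.00 ✓; |ZS| = 28.10 ✓; ∠(FS, SZ) = 90.00° ✓; |FS| = 7.100 ✓; bearing(F→U) − bearing(F→S) = 149.0° ✓; |FU| = 7.100 ✓; ∠(FU, UB) = 90.00° ✓; |UB| = 18.80 ✗.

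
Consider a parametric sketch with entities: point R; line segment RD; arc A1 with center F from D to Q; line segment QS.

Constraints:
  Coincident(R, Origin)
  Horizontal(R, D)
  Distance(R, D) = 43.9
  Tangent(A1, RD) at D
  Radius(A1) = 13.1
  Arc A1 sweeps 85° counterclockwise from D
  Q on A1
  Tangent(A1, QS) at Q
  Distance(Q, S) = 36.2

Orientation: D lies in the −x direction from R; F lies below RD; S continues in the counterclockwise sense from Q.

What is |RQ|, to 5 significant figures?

58.192

A1 meets RD tangentially, so FD is at right angles to RD, so F = D + (0, -13.1) = (-43.900, -13.100). On A1, D sits at bearing 90° from F; an 85° counterclockwise sweep puts Q at bearing 175°, so Q = F + 13.1·(cos 175°, sin 175°) = (-56.950, -11.958). Then |RQ| = |Q − R| = 58.192.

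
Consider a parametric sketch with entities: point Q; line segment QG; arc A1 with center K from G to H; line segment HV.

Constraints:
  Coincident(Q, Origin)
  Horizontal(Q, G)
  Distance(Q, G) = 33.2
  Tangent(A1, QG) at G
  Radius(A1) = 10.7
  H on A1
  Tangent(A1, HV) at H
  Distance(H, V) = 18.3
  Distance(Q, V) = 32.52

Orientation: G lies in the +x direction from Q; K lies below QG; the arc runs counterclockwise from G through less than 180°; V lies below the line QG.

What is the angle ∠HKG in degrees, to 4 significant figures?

78.15°

Q is at the origin; QG is horizontal with |QG| = 33.2 and G on the +x side, so G = (33.20, 0.000). The tangent condition forces KG to be normal to QG, so K = G + (0, -10.7) = (33.20, -10.70). Since KH ⟂ HV (tangency), |KV| = √(10.7² + 18.3²) = 21.20 regardless of where H sits on A1. So V lies on both circle(Q, 32.52) and circle(K, 21.20); the below-QG intersection is V = (18.97, -26.41). H is the foot of the tangent from V: H = (22.73, -8.503).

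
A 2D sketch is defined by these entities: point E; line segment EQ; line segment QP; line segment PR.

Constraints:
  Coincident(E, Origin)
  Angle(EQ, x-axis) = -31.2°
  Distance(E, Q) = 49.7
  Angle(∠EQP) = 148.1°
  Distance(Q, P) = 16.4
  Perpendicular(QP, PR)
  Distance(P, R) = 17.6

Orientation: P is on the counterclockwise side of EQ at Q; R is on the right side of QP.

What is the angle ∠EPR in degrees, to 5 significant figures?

114.14°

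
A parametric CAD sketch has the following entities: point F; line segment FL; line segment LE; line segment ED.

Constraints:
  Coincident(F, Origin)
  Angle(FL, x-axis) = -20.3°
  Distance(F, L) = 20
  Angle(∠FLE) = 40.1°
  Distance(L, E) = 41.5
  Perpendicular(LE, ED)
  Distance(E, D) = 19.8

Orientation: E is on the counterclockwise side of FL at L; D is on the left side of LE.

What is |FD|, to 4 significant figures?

27.10

∠FLE = 40.1°, so LE runs at -20.3° + (180° − 40.1°) = 119.6° from the x-axis; with |LE| = 41.5, E = L + 41.5·(cos 119.6°, sin 119.6°) = (-1.741, 29.15). LE is perpendicular to ED; with |ED| = 19.8 on the left of LE, D = E + 19.8·(-0.8695, -0.4939) = (-18.96, 19.37). Then |FD| = |D − F| = 27.10.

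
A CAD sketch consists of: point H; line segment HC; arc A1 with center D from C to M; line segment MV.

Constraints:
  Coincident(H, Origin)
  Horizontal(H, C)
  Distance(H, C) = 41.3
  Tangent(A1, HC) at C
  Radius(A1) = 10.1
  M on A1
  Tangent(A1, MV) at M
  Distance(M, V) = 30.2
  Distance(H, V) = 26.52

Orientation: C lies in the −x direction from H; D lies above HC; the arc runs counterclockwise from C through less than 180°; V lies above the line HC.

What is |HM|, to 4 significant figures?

34.49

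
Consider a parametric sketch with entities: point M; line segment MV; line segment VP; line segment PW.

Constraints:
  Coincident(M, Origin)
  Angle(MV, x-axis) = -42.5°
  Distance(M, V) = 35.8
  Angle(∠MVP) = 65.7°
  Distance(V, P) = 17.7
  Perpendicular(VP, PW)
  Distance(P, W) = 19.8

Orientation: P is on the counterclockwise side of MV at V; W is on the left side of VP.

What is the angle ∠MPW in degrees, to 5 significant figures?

5.1972°

M is at the origin; MV runs at -42.5° with length 35.8, so V = 35.8·(cos -42.5°, sin -42.5°) = (26.395, -24.186). ∠MVP = 65.7°, so VP runs at -42.5° + (180° − 65.7°) = 71.800° from the x-axis; with |VP| = 17.7, P = V + 17.7·(cos 71.800°, sin 71.800°) = (31.923, -7.3716). VP ⟂ PW; with |PW| = 19.8 on the left of VP, W = P + 19.8·(-0.94997, 0.31233) = (13.113, -1.1874). Then cos ∠MPW = PM·PW / (|PM||PW|), giving 5.1972°.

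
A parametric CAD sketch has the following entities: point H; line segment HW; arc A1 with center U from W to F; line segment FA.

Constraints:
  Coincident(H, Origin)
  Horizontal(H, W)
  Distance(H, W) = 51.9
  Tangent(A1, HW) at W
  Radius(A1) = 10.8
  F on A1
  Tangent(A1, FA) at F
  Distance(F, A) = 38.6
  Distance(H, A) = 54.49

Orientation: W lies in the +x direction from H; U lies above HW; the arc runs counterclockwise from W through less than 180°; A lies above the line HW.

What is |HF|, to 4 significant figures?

62.12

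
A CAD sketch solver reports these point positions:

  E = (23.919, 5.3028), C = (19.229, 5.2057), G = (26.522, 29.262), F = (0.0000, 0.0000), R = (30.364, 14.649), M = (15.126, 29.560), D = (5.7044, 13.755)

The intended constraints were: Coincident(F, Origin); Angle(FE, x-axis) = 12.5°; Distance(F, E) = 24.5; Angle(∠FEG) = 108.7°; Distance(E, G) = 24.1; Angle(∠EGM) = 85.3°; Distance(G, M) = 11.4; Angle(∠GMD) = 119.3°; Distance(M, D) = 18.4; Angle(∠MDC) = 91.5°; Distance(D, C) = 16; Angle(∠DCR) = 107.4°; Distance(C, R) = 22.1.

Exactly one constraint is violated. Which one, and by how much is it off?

Distance(C, R) = 22.1 — off by 7.50.

F = (0.00, 0.00) ✓; FE at 12.50° ✓; |FE| = 24.50 ✓; ∠FEG = 108.7° ✓; |EG| = 24.10 ✓; ∠EGM = 85.30° ✓; |GM| = 11.40 ✓; ∠GMD = 119.3° ✓; |MD| = 18.40 ✓; ∠MDC = 91.50° ✓; |DC| = 16.00 ✓; ∠DCR = 107.4° ✓; |CR| = 14.60 ✗.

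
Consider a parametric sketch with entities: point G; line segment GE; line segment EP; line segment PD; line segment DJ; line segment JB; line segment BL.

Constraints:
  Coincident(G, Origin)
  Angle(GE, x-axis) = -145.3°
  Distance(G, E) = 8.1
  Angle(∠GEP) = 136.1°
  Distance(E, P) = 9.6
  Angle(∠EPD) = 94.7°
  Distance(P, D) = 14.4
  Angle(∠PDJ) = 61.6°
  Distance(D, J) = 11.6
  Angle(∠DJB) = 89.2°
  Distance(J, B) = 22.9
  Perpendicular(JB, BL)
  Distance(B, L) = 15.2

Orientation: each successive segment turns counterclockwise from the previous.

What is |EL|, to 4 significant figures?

23.98

G is at the origin; GE runs at -145.3° with length 8.1, so E = (-6.659, -4.611). ∠GEP = 136.1° gives EP at -101.4° from the x-axis; with |EP| = 9.6, P = (-8.557, -14.02). ∠EPD = 94.7° gives PD at -16.10° from the x-axis; with |PD| = 14.4, D = (5.278, -18.02). ∠PDJ = 61.6° gives DJ at 102.3° from the x-axis; with |DJ| = 11.6, J = (2.807, -6.681). ∠DJB = 89.2° gives JB at -166.9° from the x-axis; with |JB| = 22.9, B = (-19.50, -11.87). The perpendicularity gives BL at right angles to JB, so BL runs at -76.90°; with |BL| = 15.2, L = (-16.05, -26.68). Then |EL| = |L − E| = 23.98.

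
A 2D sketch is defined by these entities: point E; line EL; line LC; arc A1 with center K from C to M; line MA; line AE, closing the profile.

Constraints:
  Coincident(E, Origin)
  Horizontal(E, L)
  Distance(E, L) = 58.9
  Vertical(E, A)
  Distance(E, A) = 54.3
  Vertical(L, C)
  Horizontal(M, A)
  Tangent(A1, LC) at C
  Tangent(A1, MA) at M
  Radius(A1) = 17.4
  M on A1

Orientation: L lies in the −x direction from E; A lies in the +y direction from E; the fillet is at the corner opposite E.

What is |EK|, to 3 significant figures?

55.5

E is at the origin; EL is horizontal with |EL| = 58.9 and L on the −x side, so L = (-58.9, 0.00). EA is vertical with |EA| = 54.3 and A on the +y side, so A = (0.00, 54.3). The virtual corner opposite E is at (-58.9, 54.3). The tangent condition forces KC to be normal to LC and the tangent condition forces KM to be normal to MA, with radius 17.4, so the center K sits 17.4 in from both sides at K = (-41.5, 36.9). Then |EK| = |K − E| = 55.5.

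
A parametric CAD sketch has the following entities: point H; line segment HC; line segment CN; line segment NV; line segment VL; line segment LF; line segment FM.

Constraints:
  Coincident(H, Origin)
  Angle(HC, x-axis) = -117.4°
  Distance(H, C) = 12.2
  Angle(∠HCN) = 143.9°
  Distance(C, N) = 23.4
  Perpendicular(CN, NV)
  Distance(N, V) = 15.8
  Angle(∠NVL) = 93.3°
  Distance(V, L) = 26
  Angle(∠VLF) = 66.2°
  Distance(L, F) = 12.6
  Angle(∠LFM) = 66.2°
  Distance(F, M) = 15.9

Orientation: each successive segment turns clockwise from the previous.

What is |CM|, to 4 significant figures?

21.23

∠VLF = 66.2° gives LF at -84.00° from the x-axis; with |LF| = 12.6, F = (-9.727, -6.742). ∠LFM = 66.2° gives FM at 162.2° from the x-axis; with |FM| = 15.9, M = (-24.87, -1.882). Then |CM| = |M − C| = 21.23.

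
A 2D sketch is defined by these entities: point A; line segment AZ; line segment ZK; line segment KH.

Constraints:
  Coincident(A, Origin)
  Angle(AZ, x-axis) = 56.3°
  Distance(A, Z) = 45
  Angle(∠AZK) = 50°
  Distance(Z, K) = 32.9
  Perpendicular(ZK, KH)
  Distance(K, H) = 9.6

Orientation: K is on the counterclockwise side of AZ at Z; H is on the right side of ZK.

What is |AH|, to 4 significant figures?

44.25

∠AZK = 50.0°, so ZK runs at 56.3° + (180° − 50.0°) = 186.3° from the x-axis; with |ZK| = 32.9, K = Z + 32.9·(cos 186.3°, sin 186.3°) = (-7.733, 33.83). ZK is perpendicular to KH; with |KH| = 9.6 on the right of ZK, H = K + 9.6·(-0.1097, 0.9940) = (-8.787, 43.37). Then |AH| = |H − A| = 44.25.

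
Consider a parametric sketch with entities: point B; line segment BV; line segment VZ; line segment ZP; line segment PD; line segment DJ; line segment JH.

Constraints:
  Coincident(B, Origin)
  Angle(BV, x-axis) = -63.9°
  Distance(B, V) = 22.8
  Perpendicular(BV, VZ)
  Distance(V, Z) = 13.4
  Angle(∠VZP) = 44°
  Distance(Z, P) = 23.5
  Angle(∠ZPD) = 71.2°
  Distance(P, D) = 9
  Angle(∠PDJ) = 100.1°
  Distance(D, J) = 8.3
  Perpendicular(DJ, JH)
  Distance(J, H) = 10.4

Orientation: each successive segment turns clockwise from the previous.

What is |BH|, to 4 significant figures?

12.21

∠PDJ = 100.1° gives DJ at -118.6° from the x-axis; with |DJ| = 8.3, J = (9.047, -17.19). DJ is perpendicular to JH, so JH runs at 151.4°; with |JH| = 10.4, H = (-0.08433, -12.21). Then |BH| = |H − B| = 12.21.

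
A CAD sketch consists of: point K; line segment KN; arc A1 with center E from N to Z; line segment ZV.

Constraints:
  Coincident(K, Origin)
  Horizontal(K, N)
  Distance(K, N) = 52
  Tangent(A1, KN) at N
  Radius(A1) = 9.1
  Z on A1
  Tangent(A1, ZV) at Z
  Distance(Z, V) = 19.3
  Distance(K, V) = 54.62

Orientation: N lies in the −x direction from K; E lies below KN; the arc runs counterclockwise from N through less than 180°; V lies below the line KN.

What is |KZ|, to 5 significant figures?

60.711

K is at the origin; K and N share the same y with |KN| = 52.0 and N on the −x side, so N = (-52.000, 0.0000). A1 meets KN tangentially, so EN is at right angles to KN, so E = N + (0, -9.1) = (-52.000, -9.1000). Since EZ ⟂ ZV (tangency), |EV| = √(9.1² + 19.3²) = 21.338 regardless of where Z sits on A1. So V lies on both circle(K, 54.62) and circle(E, 21.338); the below-KN intersection is V = (-45.932, -29.557). Z is the foot of the tangent from V: Z = (-58.787, -15.161).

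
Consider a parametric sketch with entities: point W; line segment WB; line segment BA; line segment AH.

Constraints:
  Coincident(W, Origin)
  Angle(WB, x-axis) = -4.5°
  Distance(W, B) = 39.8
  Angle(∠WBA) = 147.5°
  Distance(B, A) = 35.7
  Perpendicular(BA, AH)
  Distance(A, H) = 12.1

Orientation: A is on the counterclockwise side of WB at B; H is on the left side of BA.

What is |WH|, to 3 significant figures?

69.9

W is at the origin; WB runs at -4.5° with length 39.8, so B = 39.8·(cos -4.5°, sin -4.5°) = (39.7, -3.12). ∠WBA = 147.5°, so BA runs at -4.5° + (180° − 147.5°) = 28.0° from the x-axis; with |BA| = 35.7, A = B + 35.7·(cos 28.0°, sin 28.0°) = (71.2, 13.6). The perpendicularity gives AH at right angles to BA; with |AH| = 12.1 on the left of BA, H = A + 12.1·(-0.469, 0.883) = (65.5, 24.3). Then |WH| = |H − W| = 69.9.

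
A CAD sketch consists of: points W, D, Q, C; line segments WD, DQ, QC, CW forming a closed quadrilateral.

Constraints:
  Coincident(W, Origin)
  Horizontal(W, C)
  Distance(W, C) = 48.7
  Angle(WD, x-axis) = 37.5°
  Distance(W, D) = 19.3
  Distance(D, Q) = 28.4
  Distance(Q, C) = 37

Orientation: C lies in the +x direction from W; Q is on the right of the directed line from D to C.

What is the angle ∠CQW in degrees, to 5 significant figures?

106.50°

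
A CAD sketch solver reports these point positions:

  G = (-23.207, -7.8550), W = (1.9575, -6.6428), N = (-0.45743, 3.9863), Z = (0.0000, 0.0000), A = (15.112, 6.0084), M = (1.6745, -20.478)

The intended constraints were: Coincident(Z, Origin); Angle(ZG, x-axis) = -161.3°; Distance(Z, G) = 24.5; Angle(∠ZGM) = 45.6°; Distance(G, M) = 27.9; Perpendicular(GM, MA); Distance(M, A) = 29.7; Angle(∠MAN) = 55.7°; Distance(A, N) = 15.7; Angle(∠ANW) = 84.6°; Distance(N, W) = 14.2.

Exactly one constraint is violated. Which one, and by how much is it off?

Distance(N, W) = 14.2 — off by 3.30.

Z = (0.00, 0.00) ✓; ZG at -161.3° ✓; |ZG| = 24.50 ✓; ∠ZGM = 45.60° ✓; |GM| = 27.90 ✓; ∠(GM, MA) = 90.00° ✓; |MA| = 29.70 ✓; ∠MAN = 55.70° ✓; |AN| = 15.70 ✓; ∠ANW = 84.60° ✓; |NW| = 10.90 ✗.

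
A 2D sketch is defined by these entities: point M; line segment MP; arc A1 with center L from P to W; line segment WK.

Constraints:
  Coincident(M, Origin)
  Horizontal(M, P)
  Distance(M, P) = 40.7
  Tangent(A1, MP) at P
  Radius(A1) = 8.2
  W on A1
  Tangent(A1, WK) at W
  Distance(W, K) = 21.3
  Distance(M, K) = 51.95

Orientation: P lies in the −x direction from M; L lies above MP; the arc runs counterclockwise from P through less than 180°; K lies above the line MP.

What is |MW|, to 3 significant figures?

35.1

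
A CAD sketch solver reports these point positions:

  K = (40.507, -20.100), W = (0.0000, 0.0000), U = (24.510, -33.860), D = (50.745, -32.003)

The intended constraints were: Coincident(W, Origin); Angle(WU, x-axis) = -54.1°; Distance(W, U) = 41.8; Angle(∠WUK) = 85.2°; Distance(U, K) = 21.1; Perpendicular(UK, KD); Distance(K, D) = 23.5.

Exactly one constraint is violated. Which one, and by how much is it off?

Distance(K, D) = 23.5 — off by 7.80.

W = (0.00, 0.00) ✓; WU at -54.10° ✓; |WU| = 41.80 ✓; ∠WUK = 85.20° ✓; |UK| = 21.10 ✓; ∠(UK, KD) = 90.00° ✓; |KD| = 15.70 ✗.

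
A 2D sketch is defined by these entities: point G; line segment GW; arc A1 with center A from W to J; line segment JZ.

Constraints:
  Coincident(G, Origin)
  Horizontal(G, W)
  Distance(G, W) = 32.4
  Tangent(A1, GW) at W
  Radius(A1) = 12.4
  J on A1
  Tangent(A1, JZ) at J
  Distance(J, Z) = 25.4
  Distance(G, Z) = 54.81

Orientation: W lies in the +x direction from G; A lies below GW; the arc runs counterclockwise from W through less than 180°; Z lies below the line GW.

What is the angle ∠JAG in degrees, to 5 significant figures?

56.736°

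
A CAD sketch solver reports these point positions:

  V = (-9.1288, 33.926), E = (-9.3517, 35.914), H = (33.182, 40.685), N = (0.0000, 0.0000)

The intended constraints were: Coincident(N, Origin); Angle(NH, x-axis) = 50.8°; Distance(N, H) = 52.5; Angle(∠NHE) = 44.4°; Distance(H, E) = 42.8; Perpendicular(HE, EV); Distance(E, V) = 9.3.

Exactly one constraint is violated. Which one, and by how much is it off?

Distance(E, V) = 9.3 — off by 7.30.

N = (0.00, 0.00) ✓; NH at 50.80° ✓; |NH| = 52.50 ✓; ∠NHE = 44.40° ✓; |HE| = 42.80 ✓; ∠(HE, EV) = 90.00° ✓; |EV| = 2.000 ✗.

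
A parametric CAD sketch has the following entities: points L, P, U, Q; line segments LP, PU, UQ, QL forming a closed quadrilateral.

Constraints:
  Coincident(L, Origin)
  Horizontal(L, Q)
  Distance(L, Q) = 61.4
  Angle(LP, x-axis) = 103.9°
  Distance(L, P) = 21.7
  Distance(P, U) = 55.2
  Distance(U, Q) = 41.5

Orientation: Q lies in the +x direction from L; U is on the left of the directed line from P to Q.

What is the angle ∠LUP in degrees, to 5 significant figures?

20.742°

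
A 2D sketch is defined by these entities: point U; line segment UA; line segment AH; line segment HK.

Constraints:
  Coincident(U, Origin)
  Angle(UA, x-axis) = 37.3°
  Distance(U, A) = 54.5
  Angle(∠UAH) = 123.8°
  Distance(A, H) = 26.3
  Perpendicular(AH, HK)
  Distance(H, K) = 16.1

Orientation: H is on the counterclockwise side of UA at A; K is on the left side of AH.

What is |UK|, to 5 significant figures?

63.699

U is at the origin; UA runs at 37.3° with length 54.5, so A = 54.5·(cos 37.3°, sin 37.3°) = (43.353, 33.026). ∠UAH = 123.8°, so AH runs at 37.3° + (180° − 123.8°) = 93.500° from the x-axis; with |AH| = 26.3, H = A + 26.3·(cos 93.500°, sin 93.500°) = (41.748, 59.277). The perpendicularity gives HK at right angles to AH; with |HK| = 16.1 on the left of AH, K = H + 16.1·(-0.99813, -0.061049) = (25.678, 58.294). Then |UK| = |K − U| = 63.699.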